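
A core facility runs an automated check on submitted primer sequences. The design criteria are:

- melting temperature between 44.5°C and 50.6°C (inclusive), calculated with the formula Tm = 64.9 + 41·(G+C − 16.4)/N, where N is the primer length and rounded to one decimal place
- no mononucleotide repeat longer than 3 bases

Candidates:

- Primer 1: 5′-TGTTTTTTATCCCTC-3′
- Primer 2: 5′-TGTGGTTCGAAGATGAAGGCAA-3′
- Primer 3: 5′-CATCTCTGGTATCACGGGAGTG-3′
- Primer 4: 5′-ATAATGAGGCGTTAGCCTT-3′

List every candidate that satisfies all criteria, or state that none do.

Primer 4 only.

Primer 1 (15 nt, A=1 T=9 G=1 C=4): Tm = 64.9 + 41·(5 − 16.4)/15 = 33.7°C, outside 44.5–50.6°C ✗; longest run = 6, exceeds 3 ✗ — fails.
Primer 2 (22 nt, A=7 T=5 G=8 C=2): Tm = 64.9 + 41·(10 − 16.4)/22 = 53.0°C, outside 44.5–50.6°C ✗; longest run = 2 ✓ — fails.
Primer 3 (22 nt, A=4 T=6 G=7 C=5): Tm = 64.9 + 41·(12 − 16.4)/22 = 56.7°C, outside 44.5–50.6°C ✗; longest run = 3 ✓ — fails.
Primer 4 (19 nt, A=5 T=6 G=5 C=3): Tm = 64.9 + 41·(8 − 16.4)/19 = 46.8°C ✓; longest run = 2 ✓ — passes.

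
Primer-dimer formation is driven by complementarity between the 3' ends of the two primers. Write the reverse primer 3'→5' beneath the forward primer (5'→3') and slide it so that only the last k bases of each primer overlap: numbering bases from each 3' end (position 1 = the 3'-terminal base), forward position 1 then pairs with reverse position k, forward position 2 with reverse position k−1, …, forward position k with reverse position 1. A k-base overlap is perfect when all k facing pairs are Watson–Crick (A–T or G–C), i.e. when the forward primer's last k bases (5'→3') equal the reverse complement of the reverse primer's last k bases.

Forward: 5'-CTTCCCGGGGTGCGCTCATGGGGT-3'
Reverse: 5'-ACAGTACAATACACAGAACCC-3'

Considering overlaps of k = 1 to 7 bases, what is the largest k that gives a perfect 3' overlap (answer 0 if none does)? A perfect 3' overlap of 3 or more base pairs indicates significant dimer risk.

Last 7 bases (5'→3') — forward …ATGGGGT, reverse …AGAACCC.
Reverse complement of the reverse primer's last 7 bases: GGGTTCT; its first k bases are the reverse complement of the reverse primer's last k bases, so a perfect k-base overlap needs the forward primer's last k bases to equal them.
Comparing (forward last k vs required): k=1: T vs G ✗; k=2: GT vs GG ✗; k=3: GGT vs GGG ✗; k=4: GGGT vs GGGT ✓; k=5: GGGGT vs GGGTT ✗; k=6: TGGGGT vs GGGTTC ✗; k=7: ATGGGGT vs GGGTTCT ✗.
Only k = 4 is perfect, so the longest perfect 3' overlap is 4.

Longest perfect overlap: 4 complementary base pairs; significant dimer risk (threshold 3).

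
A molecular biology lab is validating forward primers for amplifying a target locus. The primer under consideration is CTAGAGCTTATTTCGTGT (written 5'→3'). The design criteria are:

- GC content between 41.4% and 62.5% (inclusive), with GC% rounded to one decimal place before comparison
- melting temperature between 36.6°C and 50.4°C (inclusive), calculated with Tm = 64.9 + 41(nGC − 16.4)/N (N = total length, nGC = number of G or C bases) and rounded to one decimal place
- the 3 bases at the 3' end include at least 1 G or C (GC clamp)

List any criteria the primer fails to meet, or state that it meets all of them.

Fails: GC content.

Base counts: A=3, T=8, G=4, C=3 (length 18).
GC content: GC 7/18 = 38.9%, outside 41.4–62.5% ✗
Tm: Tm = 64.9 + 41·(7 − 16.4)/18 = 43.5°C ✓
GC clamp: 3' end TGT has 1 G/C ✓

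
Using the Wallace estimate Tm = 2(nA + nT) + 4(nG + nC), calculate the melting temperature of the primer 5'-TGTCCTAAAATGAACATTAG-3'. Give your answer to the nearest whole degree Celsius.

Base counts: A=8, T=6, G=3, C=3 (length 20).
Tm = 2·(8+6) + 4·(3+3) = 2·14 + 4·6 = 28 + 24 = 52°C.

52°C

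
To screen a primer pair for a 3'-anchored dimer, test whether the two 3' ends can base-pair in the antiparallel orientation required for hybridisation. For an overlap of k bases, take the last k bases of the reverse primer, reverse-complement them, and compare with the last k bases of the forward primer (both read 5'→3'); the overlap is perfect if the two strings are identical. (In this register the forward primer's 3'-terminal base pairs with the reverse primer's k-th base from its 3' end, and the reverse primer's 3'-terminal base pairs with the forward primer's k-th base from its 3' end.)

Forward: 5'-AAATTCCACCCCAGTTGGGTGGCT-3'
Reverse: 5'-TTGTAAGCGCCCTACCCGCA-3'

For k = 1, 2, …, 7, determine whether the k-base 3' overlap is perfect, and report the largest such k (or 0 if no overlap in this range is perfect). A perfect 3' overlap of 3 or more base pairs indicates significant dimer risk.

Last 7 bases (5'→3') — forward …GGTGGCT, reverse …ACCCGCA.
Reverse complement of the reverse primer's last 7 bases: TGCGGGT; its first k bases are the reverse complement of the reverse primer's last k bases, so a perfect k-base overlap needs the forward primer's last k bases to equal them.
Comparing (forward last k vs required): k=1: T vs T ✓; k=2: CT vs TG ✗; k=3: GCT vs TGC ✗; k=4: GGCT vs TGCG ✗; k=5: TGGCT vs TGCGG ✗; k=6: GTGGCT vs TGCGGG ✗; k=7: GGTGGCT vs TGCGGGT ✗.
Only k = 1 is perfect, so the longest perfect 3' overlap is 1.

Longest perfect overlap: 1 complementary base pair; below the dimer-risk threshold (threshold 3).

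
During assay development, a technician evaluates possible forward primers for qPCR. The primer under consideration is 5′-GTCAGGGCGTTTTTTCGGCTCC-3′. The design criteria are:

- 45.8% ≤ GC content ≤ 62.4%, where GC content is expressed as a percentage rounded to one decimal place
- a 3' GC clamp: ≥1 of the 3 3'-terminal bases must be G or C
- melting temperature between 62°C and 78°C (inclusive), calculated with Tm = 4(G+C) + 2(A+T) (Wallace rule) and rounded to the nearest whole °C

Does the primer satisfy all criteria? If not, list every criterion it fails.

Meets all criteria.

Base counts: A=1, T=8, G=7, C=6 (length 22).
GC content: GC 13/22 = 59.1% ✓
GC clamp: 3' end TCC has 2 G/C ✓
Tm: Tm = 2·9 + 4·13 = 70°C ✓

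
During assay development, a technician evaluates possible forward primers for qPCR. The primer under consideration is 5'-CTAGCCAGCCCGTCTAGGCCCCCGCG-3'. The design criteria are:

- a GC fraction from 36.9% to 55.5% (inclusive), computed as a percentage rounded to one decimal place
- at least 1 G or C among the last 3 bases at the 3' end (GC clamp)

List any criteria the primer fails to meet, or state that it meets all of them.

Base counts: A=3, T=3, G=7, C=13 (length 26).
GC content: GC 20/26 = 76.9%, outside 36.9–55.5% ✗
GC clamp: 3' end GCG has 3 G/C ✓

Fails: GC content.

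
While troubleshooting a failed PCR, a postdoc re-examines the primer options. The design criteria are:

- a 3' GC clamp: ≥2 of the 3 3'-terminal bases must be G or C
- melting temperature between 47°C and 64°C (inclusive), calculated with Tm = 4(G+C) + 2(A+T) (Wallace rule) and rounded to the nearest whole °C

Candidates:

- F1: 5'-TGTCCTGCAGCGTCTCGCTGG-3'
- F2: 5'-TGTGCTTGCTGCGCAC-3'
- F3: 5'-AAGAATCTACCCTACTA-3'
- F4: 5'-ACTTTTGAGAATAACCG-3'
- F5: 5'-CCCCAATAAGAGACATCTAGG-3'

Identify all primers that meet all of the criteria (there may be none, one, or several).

F2 and F5.

F1 (21 nt, A=1 T=6 G=7 C=7): 3' end TGG has 2 G/C ✓; Tm = 2·7 + 4·14 = 70°C, outside 47–64°C ✗ — fails.
F2 (16 nt, A=1 T=5 G=5 C=5): 3' end CAC has 2 G/C ✓; Tm = 2·6 + 4·10 = 52°C ✓ — passes.
F3 (17 nt, A=7 T=4 G=1 C=5): 3' end CTA has 1 G/C, need ≥2 ✗; Tm = 2·11 + 4·6 = 46°C, outside 47–64°C ✗ — fails.
F4 (17 nt, A=6 T=5 G=3 C=3): 3' end CCG has 3 G/C ✓; Tm = 2·11 + 4·6 = 46°C, outside 47–64°C ✗ — fails.
F5 (21 nt, A=8 T=3 G=4 C=6): 3' end AGG has 2 G/C ✓; Tm = 2·11 + 4·10 = 62°C ✓ — passes.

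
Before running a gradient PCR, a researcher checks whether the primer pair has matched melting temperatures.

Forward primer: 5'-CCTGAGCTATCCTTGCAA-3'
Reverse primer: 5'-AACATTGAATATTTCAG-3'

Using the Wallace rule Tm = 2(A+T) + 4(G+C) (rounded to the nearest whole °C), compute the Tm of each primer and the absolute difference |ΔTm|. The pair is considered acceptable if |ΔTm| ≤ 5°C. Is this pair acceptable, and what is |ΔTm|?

Forward: A=4 T=5 G=3 C=6 → Tm = 2·9 + 4·9 = 54°C.
Reverse: A=7 T=6 G=2 C=2 → Tm = 2·13 + 4·4 = 42°C.
|ΔTm| = |54 − 42| = 12°C, > 5°C.

|ΔTm| = 12°C; the pair is not acceptable.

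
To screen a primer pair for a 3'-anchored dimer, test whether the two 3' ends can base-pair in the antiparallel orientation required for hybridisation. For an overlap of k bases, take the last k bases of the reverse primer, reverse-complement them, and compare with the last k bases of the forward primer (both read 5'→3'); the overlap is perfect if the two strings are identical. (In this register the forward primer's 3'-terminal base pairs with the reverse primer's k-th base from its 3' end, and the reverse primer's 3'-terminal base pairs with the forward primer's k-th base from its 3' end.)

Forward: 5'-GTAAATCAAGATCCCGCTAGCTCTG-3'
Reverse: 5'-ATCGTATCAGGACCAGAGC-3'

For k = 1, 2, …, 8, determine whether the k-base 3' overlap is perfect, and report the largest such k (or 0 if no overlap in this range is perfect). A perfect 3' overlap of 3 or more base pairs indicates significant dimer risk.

Longest perfect overlap: 6 complementary base pairs; significant dimer risk (threshold 3).

Last 8 bases (5'→3') — forward …TAGCTCTG, reverse …ACCAGAGC.
Reverse complement of the reverse primer's last 8 bases: GCTCTGGT; its first k bases are the reverse complement of the reverse primer's last k bases, so a perfect k-base overlap needs the forward primer's last k bases to equal them.
Comparing (forward last k vs required): k=1: G vs G ✓; k=2: TG vs GC ✗; k=3: CTG vs GCT ✗; k=4: TCTG vs GCTC ✗; k=5: CTCTG vs GCTCT ✗; k=6: GCTCTG vs GCTCTG ✓; k=7: AGCTCTG vs GCTCTGG ✗; k=8: TAGCTCTG vs GCTCTGGT ✗.
Perfect overlaps at k = 1, 6; the largest is 6.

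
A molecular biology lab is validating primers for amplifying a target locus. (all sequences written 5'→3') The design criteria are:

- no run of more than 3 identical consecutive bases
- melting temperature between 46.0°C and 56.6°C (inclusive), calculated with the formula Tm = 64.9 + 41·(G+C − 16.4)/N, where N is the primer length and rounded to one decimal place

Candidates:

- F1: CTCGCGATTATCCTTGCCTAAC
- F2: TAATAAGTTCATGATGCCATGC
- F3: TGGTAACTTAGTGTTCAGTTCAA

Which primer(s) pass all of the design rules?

F1, F2 and F3.

F1 (22 nt, A=4 T=7 G=3 C=8): longest run = 2 ✓; Tm = 64.9 + 41·(11 − 16.4)/22 = 54.8°C ✓ — passes.
F2 (22 nt, A=7 T=7 G=4 C=4): longest run = 2 ✓; Tm = 64.9 + 41·(8 − 16.4)/22 = 49.2°C ✓ — passes.
F3 (23 nt, A=6 T=9 G=5 C=3): longest run = 2 ✓; Tm = 64.9 + 41·(8 − 16.4)/23 = 49.9°C ✓ — passes.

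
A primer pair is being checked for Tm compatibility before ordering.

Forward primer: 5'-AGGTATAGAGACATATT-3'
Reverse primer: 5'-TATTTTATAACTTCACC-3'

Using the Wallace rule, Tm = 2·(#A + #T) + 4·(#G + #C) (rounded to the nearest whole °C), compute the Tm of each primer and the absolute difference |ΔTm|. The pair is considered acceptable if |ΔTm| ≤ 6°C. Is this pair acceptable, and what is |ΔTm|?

|ΔTm| = 2°C; the pair is acceptable.

Forward: A=7 T=5 G=4 C=1 → Tm = 2·12 + 4·5 = 44°C.
Reverse: A=5 T=8 G=0 C=4 → Tm = 2·13 + 4·4 = 42°C.
|ΔTm| = |44 − 42| = 2°C, ≤ 6°C.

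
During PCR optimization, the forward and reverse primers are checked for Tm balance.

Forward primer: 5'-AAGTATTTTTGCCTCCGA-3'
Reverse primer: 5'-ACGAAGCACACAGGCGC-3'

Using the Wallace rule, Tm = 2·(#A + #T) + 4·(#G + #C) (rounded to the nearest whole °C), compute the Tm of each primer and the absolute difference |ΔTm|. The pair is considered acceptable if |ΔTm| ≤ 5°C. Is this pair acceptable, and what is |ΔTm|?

|ΔTm| = 6°C; the pair is not acceptable.

Forward: A=4 T=7 G=3 C=4 → Tm = 2·11 + 4·7 = 50°C.
Reverse: A=6 T=0 G=5 C=6 → Tm = 2·6 + 4·11 = 56°C.
|ΔTm| = |50 − 56| = 6°C, > 5°C.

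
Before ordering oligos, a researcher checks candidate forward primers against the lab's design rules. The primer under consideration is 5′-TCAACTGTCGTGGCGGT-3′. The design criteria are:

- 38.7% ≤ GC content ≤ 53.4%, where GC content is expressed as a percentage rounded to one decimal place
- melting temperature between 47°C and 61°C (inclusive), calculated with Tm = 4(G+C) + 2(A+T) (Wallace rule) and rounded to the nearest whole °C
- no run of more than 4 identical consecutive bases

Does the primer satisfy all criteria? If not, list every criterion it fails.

Base counts: A=2, T=5, G=6, C=4 (length 17).
GC content: GC 10/17 = 58.8%, outside 38.7–53.4% ✗
Tm: Tm = 2·7 + 4·10 = 54°C ✓
homopolymer run: longest run = 2 ✓

Fails: GC content.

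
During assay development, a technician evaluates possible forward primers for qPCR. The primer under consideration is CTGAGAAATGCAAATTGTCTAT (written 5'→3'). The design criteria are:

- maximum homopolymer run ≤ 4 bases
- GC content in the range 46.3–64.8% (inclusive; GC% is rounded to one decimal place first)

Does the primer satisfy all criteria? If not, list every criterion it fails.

Base counts: A=8, T=7, G=4, C=3 (length 22).
homopolymer run: longest run = 3 ✓
GC content: GC 7/22 = 31.8%, outside 46.3–64.8% ✗

Fails: GC content.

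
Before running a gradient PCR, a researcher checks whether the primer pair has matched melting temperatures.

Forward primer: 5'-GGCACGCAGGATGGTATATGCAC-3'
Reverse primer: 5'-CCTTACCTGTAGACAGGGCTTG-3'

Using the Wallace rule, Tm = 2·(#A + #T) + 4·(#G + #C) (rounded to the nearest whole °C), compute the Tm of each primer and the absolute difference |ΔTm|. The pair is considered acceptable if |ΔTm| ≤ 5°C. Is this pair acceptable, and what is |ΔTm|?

Forward: A=6 T=4 G=8 C=5 → Tm = 2·10 + 4·13 = 72°C.
Reverse: A=4 T=6 G=6 C=6 → Tm = 2·10 + 4·12 = 68°C.
|ΔTm| = |72 − 68| = 4°C, ≤ 5°C.

|ΔTm| = 4°C; the pair is acceptable.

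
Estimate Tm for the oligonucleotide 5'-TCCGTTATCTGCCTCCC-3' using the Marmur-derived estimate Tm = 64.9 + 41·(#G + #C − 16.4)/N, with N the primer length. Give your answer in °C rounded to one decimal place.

49.5°C

Base counts: A=1, T=6, G=2, C=8; G+C = 10, N = 17.
Tm = 64.9 + 41·(10 − 16.4)/17 = 64.9 + -262.40/17 = 49.5°C.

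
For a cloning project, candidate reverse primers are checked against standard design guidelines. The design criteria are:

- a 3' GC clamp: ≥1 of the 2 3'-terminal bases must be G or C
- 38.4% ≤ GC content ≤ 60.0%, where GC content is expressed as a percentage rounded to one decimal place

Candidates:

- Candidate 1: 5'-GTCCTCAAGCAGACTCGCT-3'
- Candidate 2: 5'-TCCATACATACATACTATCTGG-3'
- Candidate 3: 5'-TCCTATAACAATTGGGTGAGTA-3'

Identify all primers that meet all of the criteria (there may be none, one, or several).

Candidate 1 only.

Candidate 1 (19 nt, A=4 T=4 G=4 C=7): 3' end CT has 1 G/C ✓; GC 11/19 = 57.9% ✓ — passes.
Candidate 2 (22 nt, A=7 T=7 G=2 C=6): 3' end GG has 2 G/C ✓; GC 8/22 = 36.4%, outside 38.4–60.0% ✗ — fails.
Candidate 3 (22 nt, A=7 T=7 G=5 C=3): 3' end TA has 0 G/C, need ≥1 ✗; GC 8/22 = 36.4%, outside 38.4–60.0% ✗ — fails.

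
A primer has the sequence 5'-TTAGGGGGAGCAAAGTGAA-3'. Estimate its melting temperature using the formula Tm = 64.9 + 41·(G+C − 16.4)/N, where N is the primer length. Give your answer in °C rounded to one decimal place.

48.9°C

Base counts: A=7, T=3, G=8, C=1; G+C = 9, N = 19.
Tm = 64.9 + 41·(9 − 16.4)/19 = 64.9 + -303.40/19 = 48.9°C.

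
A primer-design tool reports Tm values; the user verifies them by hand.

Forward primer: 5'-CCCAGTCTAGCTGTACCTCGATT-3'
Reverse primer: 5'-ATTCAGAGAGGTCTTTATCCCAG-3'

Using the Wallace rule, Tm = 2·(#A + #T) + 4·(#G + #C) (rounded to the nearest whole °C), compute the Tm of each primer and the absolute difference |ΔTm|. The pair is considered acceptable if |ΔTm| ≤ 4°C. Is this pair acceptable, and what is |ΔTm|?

Forward: A=4 T=7 G=4 C=8 → Tm = 2·11 + 4·12 = 70°C.
Reverse: A=6 T=7 G=5 C=5 → Tm = 2·13 + 4·10 = 66°C.
|ΔTm| = |70 − 66| = 4°C, ≤ 4°C.

|ΔTm| = 4°C; the pair is acceptable.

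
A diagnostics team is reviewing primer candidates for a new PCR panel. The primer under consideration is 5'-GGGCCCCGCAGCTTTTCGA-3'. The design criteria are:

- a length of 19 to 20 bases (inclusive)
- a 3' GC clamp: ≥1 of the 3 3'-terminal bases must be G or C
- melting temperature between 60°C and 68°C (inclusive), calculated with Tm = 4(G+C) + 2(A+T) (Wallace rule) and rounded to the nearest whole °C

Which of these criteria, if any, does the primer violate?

Base counts: A=2, T=4, G=6, C=7 (length 19).
length: length 19 ✓
GC clamp: 3' end CGA has 2 G/C ✓
Tm: Tm = 2·6 + 4·13 = 64°C ✓

Meets all criteria.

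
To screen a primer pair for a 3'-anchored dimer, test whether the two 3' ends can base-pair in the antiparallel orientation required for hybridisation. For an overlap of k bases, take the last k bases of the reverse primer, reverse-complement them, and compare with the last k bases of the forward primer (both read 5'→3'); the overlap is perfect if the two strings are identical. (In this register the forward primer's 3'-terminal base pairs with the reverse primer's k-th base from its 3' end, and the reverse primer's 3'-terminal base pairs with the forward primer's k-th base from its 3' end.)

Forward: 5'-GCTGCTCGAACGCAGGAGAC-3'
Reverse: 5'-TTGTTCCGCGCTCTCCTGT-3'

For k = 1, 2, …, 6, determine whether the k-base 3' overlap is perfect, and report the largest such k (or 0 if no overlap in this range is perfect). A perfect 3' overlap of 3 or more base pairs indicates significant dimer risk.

Longest perfect overlap: 2 complementary base pairs; below the dimer-risk threshold (threshold 3).

Last 6 bases (5'→3') — forward …GGAGAC, reverse …TCCTGT.
Reverse complement of the reverse primer's last 6 bases: ACAGGA; its first k bases are the reverse complement of the reverse primer's last k bases, so a perfect k-base overlap needs the forward primer's last k bases to equal them.
Comparing (forward last k vs required): k=1: C vs A ✗; k=2: AC vs AC ✓; k=3: GAC vs ACA ✗; k=4: AGAC vs ACAG ✗; k=5: GAGAC vs ACAGG ✗; k=6: GGAGAC vs ACAGGA ✗.
Only k = 2 is perfect, so the longest perfect 3' overlap is 2.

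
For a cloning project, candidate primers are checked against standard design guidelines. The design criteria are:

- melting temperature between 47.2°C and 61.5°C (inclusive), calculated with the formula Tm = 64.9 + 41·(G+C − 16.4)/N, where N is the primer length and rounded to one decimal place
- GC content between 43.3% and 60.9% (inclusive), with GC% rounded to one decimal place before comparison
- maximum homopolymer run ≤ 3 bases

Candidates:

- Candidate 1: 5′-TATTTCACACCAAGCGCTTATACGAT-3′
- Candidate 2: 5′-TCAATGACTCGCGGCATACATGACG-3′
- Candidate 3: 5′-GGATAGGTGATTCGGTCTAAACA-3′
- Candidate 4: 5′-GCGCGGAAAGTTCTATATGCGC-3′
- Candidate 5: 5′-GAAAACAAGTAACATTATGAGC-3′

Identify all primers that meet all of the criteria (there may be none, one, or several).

Candidate 2, Candidate 3 and Candidate 4.

Candidate 1 (26 nt, A=8 T=8 G=3 C=7): Tm = 64.9 + 41·(10 − 16.4)/26 = 54.8°C ✓; GC 10/26 = 38.5%, outside 43.3–60.9% ✗; longest run = 3 ✓ — fails.
Candidate 2 (25 nt, A=7 T=5 G=6 C=7): Tm = 64.9 + 41·(13 − 16.4)/25 = 59.3°C ✓; GC 13/25 = 52.0% ✓; longest run = 2 ✓ — passes.
Candidate 3 (23 nt, A=7 T=6 G=7 C=3): Tm = 64.9 + 41·(10 − 16.4)/23 = 53.5°C ✓; GC 10/23 = 43.5% ✓; longest run = 3 ✓ — passes.
Candidate 4 (22 nt, A=5 T=5 G=7 C=5): Tm = 64.9 + 41·(12 − 16.4)/22 = 56.7°C ✓; GC 12/22 = 54.5% ✓; longest run = 3 ✓ — passes.
Candidate 5 (22 nt, A=11 T=4 G=4 C=3): Tm = 64.9 + 41·(7 − 16.4)/22 = 47.4°C ✓; GC 7/22 = 31.8%, outside 43.3–60.9% ✗; longest run = 4, exceeds 3 ✗ — fails.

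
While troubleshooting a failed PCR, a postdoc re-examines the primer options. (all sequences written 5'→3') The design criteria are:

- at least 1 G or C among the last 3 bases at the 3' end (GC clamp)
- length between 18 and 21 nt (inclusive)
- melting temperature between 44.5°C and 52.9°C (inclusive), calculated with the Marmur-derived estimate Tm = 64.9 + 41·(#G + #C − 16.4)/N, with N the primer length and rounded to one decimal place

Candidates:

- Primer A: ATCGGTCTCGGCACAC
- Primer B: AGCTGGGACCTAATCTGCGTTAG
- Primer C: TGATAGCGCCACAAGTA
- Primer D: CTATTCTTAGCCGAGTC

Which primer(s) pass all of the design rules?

None of the candidates satisfy all criteria.

Primer A (16 nt, A=3 T=3 G=4 C=6): 3' end CAC has 2 G/C ✓; length 16, outside 18–21 ✗; Tm = 64.9 + 41·(10 − 16.4)/16 = 48.5°C ✓ — fails.
Primer B (23 nt, A=5 T=6 G=7 C=5): 3' end TAG has 1 G/C ✓; length 23, outside 18–21 ✗; Tm = 64.9 + 41·(12 − 16.4)/23 = 57.1°C, outside 44.5–52.9°C ✗ — fails.
Primer C (17 nt, A=6 T=3 G=4 C=4): 3' end GTA has 1 G/C ✓; length 17, outside 18–21 ✗; Tm = 64.9 + 41·(8 − 16.4)/17 = 44.6°C ✓ — fails.
Primer D (17 nt, A=3 T=6 G=3 C=5): 3' end GTC has 2 G/C ✓; length 17, outside 18–21 ✗; Tm = 64.9 + 41·(8 − 16.4)/17 = 44.6°C ✓ — fails.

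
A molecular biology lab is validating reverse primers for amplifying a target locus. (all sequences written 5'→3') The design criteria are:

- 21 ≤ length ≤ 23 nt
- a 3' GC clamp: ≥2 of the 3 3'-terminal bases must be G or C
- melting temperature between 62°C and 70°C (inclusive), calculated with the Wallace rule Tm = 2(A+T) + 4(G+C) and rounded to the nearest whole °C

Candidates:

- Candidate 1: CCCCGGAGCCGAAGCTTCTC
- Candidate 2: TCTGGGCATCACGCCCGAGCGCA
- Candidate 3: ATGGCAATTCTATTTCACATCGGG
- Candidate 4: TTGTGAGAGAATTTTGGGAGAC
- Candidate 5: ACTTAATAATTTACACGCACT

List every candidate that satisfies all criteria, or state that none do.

Candidate 4 only.

Candidate 1 (20 nt, A=3 T=3 G=5 C=9): length 20, outside 21–23 ✗; 3' end CTC has 2 G/C ✓; Tm = 2·6 + 4·14 = 68°C ✓ — fails.
Candidate 2 (23 nt, A=4 T=3 G=7 C=9): length 23 ✓; 3' end GCA has 2 G/C ✓; Tm = 2·7 + 4·16 = 78°C, outside 62–70°C ✗ — fails.
Candidate 3 (24 nt, A=6 T=8 G=5 C=5): length 24, outside 21–23 ✗; 3' end GGG has 3 G/C ✓; Tm = 2·14 + 4·10 = 68°C ✓ — fails.
Candidate 4 (22 nt, A=6 T=7 G=8 C=1): length 22 ✓; 3' end GAC has 2 G/C ✓; Tm = 2·13 + 4·9 = 62°C ✓ — passes.
Candidate 5 (21 nt, A=8 T=7 G=1 C=5): length 21 ✓; 3' end ACT has 1 G/C, need ≥2 ✗; Tm = 2·15 + 4·6 = 54°C, outside 62–70°C ✗ — fails.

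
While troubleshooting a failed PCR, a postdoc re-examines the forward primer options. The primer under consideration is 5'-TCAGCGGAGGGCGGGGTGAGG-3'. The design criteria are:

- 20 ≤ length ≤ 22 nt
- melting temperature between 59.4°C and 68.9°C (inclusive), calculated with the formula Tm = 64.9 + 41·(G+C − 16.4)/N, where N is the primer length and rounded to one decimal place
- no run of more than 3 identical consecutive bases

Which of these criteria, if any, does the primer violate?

Fails: homopolymer run.

Base counts: A=3, T=2, G=13, C=3 (length 21).
length: length 21 ✓
Tm: Tm = 64.9 + 41·(16 − 16.4)/21 = 64.1°C ✓
homopolymer run: longest run = 4, exceeds 3 ✗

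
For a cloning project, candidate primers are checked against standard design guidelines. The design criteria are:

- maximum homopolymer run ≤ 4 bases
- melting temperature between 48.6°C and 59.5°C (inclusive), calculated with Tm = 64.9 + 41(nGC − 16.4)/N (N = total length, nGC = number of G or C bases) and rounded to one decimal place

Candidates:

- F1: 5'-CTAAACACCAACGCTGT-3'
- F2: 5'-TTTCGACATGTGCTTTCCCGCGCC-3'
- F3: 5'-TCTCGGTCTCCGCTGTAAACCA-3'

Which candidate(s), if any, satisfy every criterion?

F1 (17 nt, A=6 T=3 G=2 C=6): longest run = 3 ✓; Tm = 64.9 + 41·(8 − 16.4)/17 = 44.6°C, outside 48.6–59.5°C ✗ — fails.
F2 (24 nt, A=2 T=8 G=5 C=9): longest run = 3 ✓; Tm = 64.9 + 41·(14 − 16.4)/24 = 60.8°C, outside 48.6–59.5°C ✗ — fails.
F3 (22 nt, A=4 T=6 G=4 C=8): longest run = 3 ✓; Tm = 64.9 + 41·(12 − 16.4)/22 = 56.7°C ✓ — passes.

F3 only.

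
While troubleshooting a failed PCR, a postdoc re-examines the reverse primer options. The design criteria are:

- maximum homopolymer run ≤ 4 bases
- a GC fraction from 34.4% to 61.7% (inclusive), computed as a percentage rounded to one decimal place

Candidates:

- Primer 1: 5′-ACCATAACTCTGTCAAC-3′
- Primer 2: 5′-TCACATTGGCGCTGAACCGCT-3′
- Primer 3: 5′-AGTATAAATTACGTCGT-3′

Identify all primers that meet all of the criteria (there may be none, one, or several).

Primer 1 (17 nt, A=6 T=4 G=1 C=6): longest run = 2 ✓; GC 7/17 = 41.2% ✓ — passes.
Primer 2 (21 nt, A=4 T=5 G=5 C=7): longest run = 2 ✓; GC 12/21 = 57.1% ✓ — passes.
Primer 3 (17 nt, A=6 T=6 G=3 C=2): longest run = 3 ✓; GC 5/17 = 29.4%, outside 34.4–61.7% ✗ — fails.

Primer 1 and Primer 2.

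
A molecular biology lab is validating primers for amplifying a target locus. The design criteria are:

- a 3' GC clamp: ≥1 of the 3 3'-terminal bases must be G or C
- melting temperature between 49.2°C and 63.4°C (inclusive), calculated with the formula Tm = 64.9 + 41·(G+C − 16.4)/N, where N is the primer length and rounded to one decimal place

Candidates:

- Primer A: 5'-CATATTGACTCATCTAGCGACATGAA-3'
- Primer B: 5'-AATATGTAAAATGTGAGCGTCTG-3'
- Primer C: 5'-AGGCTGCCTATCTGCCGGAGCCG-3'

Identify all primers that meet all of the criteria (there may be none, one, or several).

Primer A (26 nt, A=9 T=7 G=4 C=6): 3' end GAA has 1 G/C ✓; Tm = 64.9 + 41·(10 − 16.4)/26 = 54.8°C ✓ — passes.
Primer B (23 nt, A=8 T=7 G=6 C=2): 3' end CTG has 2 G/C ✓; Tm = 64.9 + 41·(8 − 16.4)/23 = 49.9°C ✓ — passes.
Primer C (23 nt, A=3 T=4 G=8 C=8): 3' end CCG has 3 G/C ✓; Tm = 64.9 + 41·(16 − 16.4)/23 = 64.2°C, outside 49.2–63.4°C ✗ — fails.

Primer A and Primer B.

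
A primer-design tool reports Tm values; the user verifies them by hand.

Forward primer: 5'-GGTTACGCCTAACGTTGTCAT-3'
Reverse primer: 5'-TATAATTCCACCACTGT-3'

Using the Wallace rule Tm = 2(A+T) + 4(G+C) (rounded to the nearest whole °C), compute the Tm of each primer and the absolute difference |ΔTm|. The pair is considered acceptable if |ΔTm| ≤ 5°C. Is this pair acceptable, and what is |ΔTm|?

Forward: A=4 T=7 G=5 C=5 → Tm = 2·11 + 4·10 = 62°C.
Reverse: A=5 T=6 G=1 C=5 → Tm = 2·11 + 4·6 = 46°C.
|ΔTm| = |62 − 46| = 16°C, > 5°C.

|ΔTm| = 16°C; the pair is not acceptable.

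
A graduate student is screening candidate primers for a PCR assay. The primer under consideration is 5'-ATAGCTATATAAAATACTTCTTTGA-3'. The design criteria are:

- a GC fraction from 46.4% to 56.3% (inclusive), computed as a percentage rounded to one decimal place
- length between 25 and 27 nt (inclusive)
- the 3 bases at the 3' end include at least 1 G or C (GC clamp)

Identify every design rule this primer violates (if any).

Base counts: A=10, T=10, G=2, C=3 (length 25).
GC content: GC 5/25 = 20.0%, outside 46.4–56.3% ✗
length: length 25 ✓
GC clamp: 3' end TGA has 1 G/C ✓

Fails: GC content.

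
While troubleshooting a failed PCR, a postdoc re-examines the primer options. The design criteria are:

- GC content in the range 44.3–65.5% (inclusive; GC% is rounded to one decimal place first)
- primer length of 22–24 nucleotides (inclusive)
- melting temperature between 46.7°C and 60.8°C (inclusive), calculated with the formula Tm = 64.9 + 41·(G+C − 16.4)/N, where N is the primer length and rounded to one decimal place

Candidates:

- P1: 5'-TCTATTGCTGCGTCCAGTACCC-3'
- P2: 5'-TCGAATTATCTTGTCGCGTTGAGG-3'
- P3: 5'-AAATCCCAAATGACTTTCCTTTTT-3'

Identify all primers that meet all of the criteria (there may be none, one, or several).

P1 (22 nt, A=3 T=7 G=4 C=8): GC 12/22 = 54.5% ✓; length 22 ✓; Tm = 64.9 + 41·(12 − 16.4)/22 = 56.7°C ✓ — passes.
P2 (24 nt, A=4 T=9 G=7 C=4): GC 11/24 = 45.8% ✓; length 24 ✓; Tm = 64.9 + 41·(11 − 16.4)/24 = 55.7°C ✓ — passes.
P3 (24 nt, A=7 T=10 G=1 C=6): GC 7/24 = 29.2%, outside 44.3–65.5% ✗; length 24 ✓; Tm = 64.9 + 41·(7 − 16.4)/24 = 48.8°C ✓ — fails.

P1 and P2.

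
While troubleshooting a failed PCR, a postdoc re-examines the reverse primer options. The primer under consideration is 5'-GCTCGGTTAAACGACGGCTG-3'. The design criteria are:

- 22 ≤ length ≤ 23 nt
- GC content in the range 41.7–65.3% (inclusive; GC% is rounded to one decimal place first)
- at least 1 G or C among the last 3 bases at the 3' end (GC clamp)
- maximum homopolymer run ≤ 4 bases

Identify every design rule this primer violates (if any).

Fails: length.

Base counts: A=4, T=4, G=7, C=5 (length 20).
length: length 20, outside 22–23 ✗
GC content: GC 12/20 = 60.0% ✓
GC clamp: 3' end CTG has 2 G/C ✓
homopolymer run: longest run = 3 ✓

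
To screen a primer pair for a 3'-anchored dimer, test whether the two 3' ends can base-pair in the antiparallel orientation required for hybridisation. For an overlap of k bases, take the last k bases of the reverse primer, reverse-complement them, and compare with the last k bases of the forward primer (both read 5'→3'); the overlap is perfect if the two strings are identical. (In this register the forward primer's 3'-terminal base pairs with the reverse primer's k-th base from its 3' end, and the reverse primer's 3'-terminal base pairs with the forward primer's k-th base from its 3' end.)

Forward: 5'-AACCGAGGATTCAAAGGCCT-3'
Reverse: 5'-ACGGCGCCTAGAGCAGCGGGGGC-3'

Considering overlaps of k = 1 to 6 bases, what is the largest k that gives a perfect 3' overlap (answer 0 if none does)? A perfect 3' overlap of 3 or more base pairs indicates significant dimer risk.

Last 6 bases (5'→3') — forward …AGGCCT, reverse …GGGGGC.
Reverse complement of the reverse primer's last 6 bases: GCCCCC; its first k bases are the reverse complement of the reverse primer's last k bases, so a perfect k-base overlap needs the forward primer's last k bases to equal them.
Comparing (forward last k vs required): k=1: T vs G ✗; k=2: CT vs GC ✗; k=3: CCT vs GCC ✗; k=4: GCCT vs GCCC ✗; k=5: GGCCT vs GCCCC ✗; k=6: AGGCCT vs GCCCCC ✗.
No overlap length from 1 to 6 is perfect, so the longest perfect 3' overlap is 0.

Longest perfect overlap: 0 complementary base pairs; below the dimer-risk threshold (threshold 3).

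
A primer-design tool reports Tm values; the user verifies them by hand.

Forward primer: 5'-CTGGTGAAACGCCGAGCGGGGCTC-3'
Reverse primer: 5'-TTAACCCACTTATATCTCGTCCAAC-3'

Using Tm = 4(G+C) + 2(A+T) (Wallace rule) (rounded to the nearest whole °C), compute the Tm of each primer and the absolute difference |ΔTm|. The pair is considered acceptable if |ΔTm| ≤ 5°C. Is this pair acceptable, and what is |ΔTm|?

|ΔTm| = 12°C; the pair is not acceptable.

Forward: A=4 T=3 G=10 C=7 → Tm = 2·7 + 4·17 = 82°C.
Reverse: A=7 T=8 G=1 C=9 → Tm = 2·15 + 4·10 = 70°C.
|ΔTm| = |82 − 70| = 12°C, > 5°C.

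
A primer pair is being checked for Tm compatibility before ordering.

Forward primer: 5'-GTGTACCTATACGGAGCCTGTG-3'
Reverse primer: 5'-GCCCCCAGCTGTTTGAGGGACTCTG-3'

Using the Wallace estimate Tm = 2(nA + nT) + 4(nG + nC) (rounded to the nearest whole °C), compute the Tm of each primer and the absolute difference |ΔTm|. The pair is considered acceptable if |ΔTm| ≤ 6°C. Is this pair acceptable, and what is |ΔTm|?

|ΔTm| = 14°C; the pair is not acceptable.

Forward: A=4 T=6 G=7 C=5 → Tm = 2·10 + 4·12 = 68°C.
Reverse: A=3 T=6 G=8 C=8 → Tm = 2·9 + 4·16 = 82°C.
|ΔTm| = |68 − 82| = 14°C, > 6°C.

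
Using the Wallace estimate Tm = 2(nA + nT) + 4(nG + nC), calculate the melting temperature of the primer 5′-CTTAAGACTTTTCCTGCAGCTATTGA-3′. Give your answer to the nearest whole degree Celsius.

72°C

Base counts: A=6, T=10, G=4, C=6 (length 26).
Tm = 2·(6+10) + 4·(4+6) = 2·16 + 4·10 = 32 + 40 = 72°C.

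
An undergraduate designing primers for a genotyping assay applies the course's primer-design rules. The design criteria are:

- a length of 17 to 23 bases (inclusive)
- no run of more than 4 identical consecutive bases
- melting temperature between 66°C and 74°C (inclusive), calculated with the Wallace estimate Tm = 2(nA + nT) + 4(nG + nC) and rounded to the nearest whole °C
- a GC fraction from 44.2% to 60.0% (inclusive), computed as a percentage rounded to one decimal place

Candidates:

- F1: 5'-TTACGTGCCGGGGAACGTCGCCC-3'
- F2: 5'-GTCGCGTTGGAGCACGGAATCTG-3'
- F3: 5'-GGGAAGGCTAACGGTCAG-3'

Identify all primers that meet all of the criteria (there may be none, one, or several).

None of the candidates satisfy all criteria.

F1 (23 nt, A=3 T=4 G=8 C=8): length 23 ✓; longest run = 4 ✓; Tm = 2·7 + 4·16 = 78°C, outside 66–74°C ✗; GC 16/23 = 69.6%, outside 44.2–60.0% ✗ — fails.
F2 (23 nt, A=4 T=5 G=9 C=5): length 23 ✓; longest run = 2 ✓; Tm = 2·9 + 4·14 = 74°C ✓; GC 14/23 = 60.9%, outside 44.2–60.0% ✗ — fails.
F3 (18 nt, A=5 T=2 G=8 C=3): length 18 ✓; longest run = 3 ✓; Tm = 2·7 + 4·11 = 58°C, outside 66–74°C ✗; GC 11/18 = 61.1%, outside 44.2–60.0% ✗ — fails.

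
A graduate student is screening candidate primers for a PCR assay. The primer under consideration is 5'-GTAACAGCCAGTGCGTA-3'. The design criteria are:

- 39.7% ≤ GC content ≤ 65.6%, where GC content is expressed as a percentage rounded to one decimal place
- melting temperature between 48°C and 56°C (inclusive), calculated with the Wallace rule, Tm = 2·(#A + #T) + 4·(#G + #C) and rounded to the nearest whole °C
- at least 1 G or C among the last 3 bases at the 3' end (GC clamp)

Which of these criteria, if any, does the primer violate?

Meets all criteria.

Base counts: A=5, T=3, G=5, C=4 (length 17).
GC content: GC 9/17 = 52.9% ✓
Tm: Tm = 2·8 + 4·9 = 52°C ✓
GC clamp: 3' end GTA has 1 G/C ✓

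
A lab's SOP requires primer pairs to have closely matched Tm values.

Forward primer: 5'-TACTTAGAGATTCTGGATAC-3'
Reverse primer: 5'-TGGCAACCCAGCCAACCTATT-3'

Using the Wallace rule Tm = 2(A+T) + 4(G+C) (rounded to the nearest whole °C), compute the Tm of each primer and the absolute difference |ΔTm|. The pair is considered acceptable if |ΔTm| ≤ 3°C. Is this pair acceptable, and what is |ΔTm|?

|ΔTm| = 10°C; the pair is not acceptable.

Forward: A=6 T=7 G=4 C=3 → Tm = 2·13 + 4·7 = 54°C.
Reverse: A=6 T=4 G=3 C=8 → Tm = 2·10 + 4·11 = 64°C.
|ΔTm| = |54 − 64| = 10°C, > 3°C.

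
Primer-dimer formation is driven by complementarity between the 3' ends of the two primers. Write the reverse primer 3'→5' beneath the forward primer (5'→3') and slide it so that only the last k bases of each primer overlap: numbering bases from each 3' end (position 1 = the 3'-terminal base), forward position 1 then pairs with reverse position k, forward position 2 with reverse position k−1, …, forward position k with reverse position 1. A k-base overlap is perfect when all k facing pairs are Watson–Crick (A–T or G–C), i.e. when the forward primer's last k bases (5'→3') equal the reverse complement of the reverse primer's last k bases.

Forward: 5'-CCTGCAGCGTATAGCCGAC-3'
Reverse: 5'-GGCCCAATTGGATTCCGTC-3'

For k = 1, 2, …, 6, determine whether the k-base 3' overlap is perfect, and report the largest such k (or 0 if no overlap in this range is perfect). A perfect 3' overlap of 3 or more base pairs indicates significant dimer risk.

Last 6 bases (5'→3') — forward …GCCGAC, reverse …TCCGTC.
Reverse complement of the reverse primer's last 6 bases: GACGGA; its first k bases are the reverse complement of the reverse primer's last k bases, so a perfect k-base overlap needs the forward primer's last k bases to equal them.
Comparing (forward last k vs required): k=1: C vs G ✗; k=2: AC vs GA ✗; k=3: GAC vs GAC ✓; k=4: CGAC vs GACG ✗; k=5: CCGAC vs GACGG ✗; k=6: GCCGAC vs GACGGA ✗.
Only k = 3 is perfect, so the longest perfect 3' overlap is 3.

Longest perfect overlap: 3 complementary base pairs; significant dimer risk (threshold 3).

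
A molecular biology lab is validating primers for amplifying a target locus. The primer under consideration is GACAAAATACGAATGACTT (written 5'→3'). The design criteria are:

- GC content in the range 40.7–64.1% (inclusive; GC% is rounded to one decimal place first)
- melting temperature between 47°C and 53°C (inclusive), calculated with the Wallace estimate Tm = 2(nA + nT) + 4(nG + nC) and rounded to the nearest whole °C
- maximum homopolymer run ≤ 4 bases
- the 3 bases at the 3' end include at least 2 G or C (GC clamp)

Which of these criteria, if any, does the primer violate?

Base counts: A=9, T=4, G=3, C=3 (length 19).
GC content: GC 6/19 = 31.6%, outside 40.7–64.1% ✗
Tm: Tm = 2·13 + 4·6 = 50°C ✓
homopolymer run: longest run = 4 ✓
GC clamp: 3' end CTT has 1 G/C, need ≥2 ✗

Fails: GC content, GC clamp.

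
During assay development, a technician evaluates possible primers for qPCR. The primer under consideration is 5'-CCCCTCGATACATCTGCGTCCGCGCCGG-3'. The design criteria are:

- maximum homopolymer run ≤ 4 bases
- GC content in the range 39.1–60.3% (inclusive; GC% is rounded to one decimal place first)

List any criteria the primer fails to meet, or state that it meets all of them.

Fails: GC content.

Base counts: A=3, T=5, G=7, C=13 (length 28).
homopolymer run: longest run = 4 ✓
GC content: GC 20/28 = 71.4%, outside 39.1–60.3% ✗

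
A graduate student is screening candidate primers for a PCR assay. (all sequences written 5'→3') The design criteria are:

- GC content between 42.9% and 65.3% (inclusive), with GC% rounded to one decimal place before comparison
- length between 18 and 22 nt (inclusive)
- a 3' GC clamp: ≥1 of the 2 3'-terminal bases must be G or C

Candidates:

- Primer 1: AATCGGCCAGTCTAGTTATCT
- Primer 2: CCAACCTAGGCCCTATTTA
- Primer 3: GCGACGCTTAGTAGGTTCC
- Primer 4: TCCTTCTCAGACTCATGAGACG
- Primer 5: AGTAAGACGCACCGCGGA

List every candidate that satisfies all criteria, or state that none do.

Primer 1 (21 nt, A=5 T=7 G=4 C=5): GC 9/21 = 42.9% ✓; length 21 ✓; 3' end CT has 1 G/C ✓ — passes.
Primer 2 (19 nt, A=5 T=5 G=2 C=7): GC 9/19 = 47.4% ✓; length 19 ✓; 3' end TA has 0 G/C, need ≥1 ✗ — fails.
Primer 3 (19 nt, A=3 T=5 G=6 C=5): GC 11/19 = 57.9% ✓; length 19 ✓; 3' end CC has 2 G/C ✓ — passes.
Primer 4 (22 nt, A=5 T=6 G=4 C=7): GC 11/22 = 50.0% ✓; length 22 ✓; 3' end CG has 2 G/C ✓ — passes.
Primer 5 (18 nt, A=6 T=1 G=6 C=5): GC 11/18 = 61.1% ✓; length 18 ✓; 3' end GA has 1 G/C ✓ — passes.

Primer 1, Primer 3, Primer 4 and Primer 5.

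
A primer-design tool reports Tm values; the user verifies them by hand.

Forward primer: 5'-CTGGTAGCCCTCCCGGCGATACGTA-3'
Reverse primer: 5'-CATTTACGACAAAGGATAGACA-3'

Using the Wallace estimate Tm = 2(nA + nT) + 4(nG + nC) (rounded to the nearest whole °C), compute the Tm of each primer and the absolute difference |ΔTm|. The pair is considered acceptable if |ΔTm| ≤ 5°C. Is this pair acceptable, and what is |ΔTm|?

|ΔTm| = 22°C; the pair is not acceptable.

Forward: A=4 T=5 G=7 C=9 → Tm = 2·9 + 4·16 = 82°C.
Reverse: A=10 T=4 G=4 C=4 → Tm = 2·14 + 4·8 = 60°C.
|ΔTm| = |82 − 60| = 22°C, > 5°C.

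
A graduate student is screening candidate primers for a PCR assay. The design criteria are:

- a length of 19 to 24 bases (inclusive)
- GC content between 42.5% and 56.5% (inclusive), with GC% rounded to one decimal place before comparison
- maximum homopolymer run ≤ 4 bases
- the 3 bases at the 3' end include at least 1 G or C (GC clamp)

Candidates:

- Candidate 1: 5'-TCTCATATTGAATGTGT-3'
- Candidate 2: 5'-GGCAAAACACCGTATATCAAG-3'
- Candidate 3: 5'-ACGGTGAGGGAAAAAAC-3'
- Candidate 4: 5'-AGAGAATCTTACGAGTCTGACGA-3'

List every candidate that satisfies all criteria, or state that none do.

Candidate 1 (17 nt, A=4 T=8 G=3 C=2): length 17, outside 19–24 ✗; GC 5/17 = 29.4%, outside 42.5–56.5% ✗; longest run = 2 ✓; 3' end TGT has 1 G/C ✓ — fails.
Candidate 2 (21 nt, A=9 T=3 G=4 C=5): length 21 ✓; GC 9/21 = 42.9% ✓; longest run = 4 ✓; 3' end AAG has 1 G/C ✓ — passes.
Candidate 3 (17 nt, A=8 T=1 G=6 C=2): length 17, outside 19–24 ✗; GC 8/17 = 47.1% ✓; longest run = 6, exceeds 4 ✗; 3' end AAC has 1 G/C ✓ — fails.
Candidate 4 (23 nt, A=8 T=5 G=6 C=4): length 23 ✓; GC 10/23 = 43.5% ✓; longest run = 2 ✓; 3' end CGA has 2 G/C ✓ — passes.

Candidate 2 and Candidate 4.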